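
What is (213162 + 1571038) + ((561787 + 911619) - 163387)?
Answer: 3094219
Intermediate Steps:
(213162 + 1571038) + ((561787 + 911619) - 163387) = 1784200 + (1473406 - 163387) = 1784200 + 1310019 = 3094219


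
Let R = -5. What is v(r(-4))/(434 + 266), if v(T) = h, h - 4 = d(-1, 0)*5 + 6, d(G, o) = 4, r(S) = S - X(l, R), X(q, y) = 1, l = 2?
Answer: 3/70 ≈ 0.042857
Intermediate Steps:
r(S) = -1 + S (r(S) = S - 1*1 = S - 1 = -1 + S)
h = 30 (h = 4 + (4*5 + 6) = 4 + (20 + 6) = 4 + 26 = 30)
v(T) = 30
v(r(-4))/(434 + 266) = 30/(434 + 266) = 30/700 = 30*(1/700) = 3/70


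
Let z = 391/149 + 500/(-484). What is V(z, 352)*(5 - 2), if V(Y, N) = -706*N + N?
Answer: -744480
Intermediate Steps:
z = 28686/18029 (z = 391*(1/149) + 500*(-1/484) = 391/149 - 125/121 = 28686/18029 ≈ 1.5911)
V(Y, N) = -705*N
V(z, 352)*(5 - 2) = (-705*352)*(5 - 2) = -248160*3 = -744480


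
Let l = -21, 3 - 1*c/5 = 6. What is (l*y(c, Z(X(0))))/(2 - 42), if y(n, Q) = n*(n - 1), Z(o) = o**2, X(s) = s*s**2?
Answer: 126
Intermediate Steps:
c = -15 (c = 15 - 5*6 = 15 - 30 = -15)
X(s) = s**3
y(n, Q) = n*(-1 + n)
(l*y(c, Z(X(0))))/(2 - 42) = (-(-315)*(-1 - 15))/(2 - 42) = -(-315)*(-16)/(-40) = -21*240*(-1/40) = -5040*(-1/40) = 126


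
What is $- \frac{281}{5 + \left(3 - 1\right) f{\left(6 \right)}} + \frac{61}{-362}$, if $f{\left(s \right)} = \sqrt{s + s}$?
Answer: $\frac{507207}{8326} - \frac{1124 \sqrt{3}}{23} \approx -23.726$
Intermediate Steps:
$f{\left(s \right)} = \sqrt{2} \sqrt{s}$ ($f{\left(s \right)} = \sqrt{2 s} = \sqrt{2} \sqrt{s}$)
$- \frac{281}{5 + \left(3 - 1\right) f{\left(6 \right)}} + \frac{61}{-362} = - \frac{281}{5 + \left(3 - 1\right) \sqrt{2} \sqrt{6}} + \frac{61}{-362} = - \frac{281}{5 + 2 \cdot 2 \sqrt{3}} + 61 \left(- \frac{1}{362}\right) = - \frac{281}{5 + 4 \sqrt{3}} - \frac{61}{362} = - \frac{61}{362} - \frac{281}{5 + 4 \sqrt{3}}$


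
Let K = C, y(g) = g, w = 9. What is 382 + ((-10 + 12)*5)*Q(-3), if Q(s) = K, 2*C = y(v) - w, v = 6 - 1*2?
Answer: 357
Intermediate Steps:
v = 4 (v = 6 - 2 = 4)
C = -5/2 (C = (4 - 1*9)/2 = (4 - 9)/2 = (½)*(-5) = -5/2 ≈ -2.5000)
K = -5/2 ≈ -2.5000
Q(s) = -5/2
382 + ((-10 + 12)*5)*Q(-3) = 382 + ((-10 + 12)*5)*(-5/2) = 382 + (2*5)*(-5/2) = 382 + 10*(-5/2) = 382 - 25 = 357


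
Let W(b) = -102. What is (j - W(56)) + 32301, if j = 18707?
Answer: 51110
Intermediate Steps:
(j - W(56)) + 32301 = (18707 - 1*(-102)) + 32301 = (18707 + 102) + 32301 = 18809 + 32301 = 51110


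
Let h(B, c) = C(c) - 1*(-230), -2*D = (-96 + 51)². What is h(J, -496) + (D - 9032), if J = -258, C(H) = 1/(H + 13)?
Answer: -9480809/966 ≈ -9814.5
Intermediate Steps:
C(H) = 1/(13 + H)
D = -2025/2 (D = -(-96 + 51)²/2 = -½*(-45)² = -½*2025 = -2025/2 ≈ -1012.5)
h(B, c) = 230 + 1/(13 + c) (h(B, c) = 1/(13 + c) - 1*(-230) = 1/(13 + c) + 230 = 230 + 1/(13 + c))
h(J, -496) + (D - 9032) = (2991 + 230*(-496))/(13 - 496) + (-2025/2 - 9032) = (2991 - 114080)/(-483) - 20089/2 = -1/483*(-111089) - 20089/2 = 111089/483 - 20089/2 = -9480809/966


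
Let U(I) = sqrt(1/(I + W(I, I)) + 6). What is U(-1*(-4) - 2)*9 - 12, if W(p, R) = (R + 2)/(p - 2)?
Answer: nan ≈ nan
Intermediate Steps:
W(p, R) = (2 + R)/(-2 + p)
U(I) = sqrt(6 + 1/(I + (2 + I)/(-2 + I))) (U(I) = sqrt(1/(I + (2 + I)/(-2 + I)) + 6) = sqrt(6 + 1/(I + (2 + I)/(-2 + I))))
U(-1*(-4) - 2)*9 - 12 = sqrt((10 - 5*(-1*(-4) - 2) + 6*(-1*(-4) - 2)**2)/(2 + (-1*(-4) - 2)**2 - (-1*(-4) - 2)))*9 - 12 = sqrt((10 - 5*(4 - 2) + 6*(4 - 2)**2)/(2 + (4 - 2)**2 - (4 - 2)))*9 - 12 = sqrt((10 - 5*2 + 6*2**2)/(2 + 2**2 - 1*2))*9 - 12 = sqrt((10 - 10 + 6*4)/(2 + 4 - 2))*9 - 12 = sqrt((10 - 10 + 24)/4)*9 - 12 = sqrt((1/4)*24)*9 - 12 = sqrt(6)*9 - 12 = 9*sqrt(6) - 12 = -12 + 9*sqrt(6)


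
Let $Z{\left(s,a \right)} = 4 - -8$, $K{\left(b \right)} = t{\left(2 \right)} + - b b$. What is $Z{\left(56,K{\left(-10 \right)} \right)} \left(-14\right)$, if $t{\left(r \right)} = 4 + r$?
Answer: $-168$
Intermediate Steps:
$K{\left(b \right)} = 6 - b^{2}$ ($K{\left(b \right)} = \left(4 + 2\right) + - b b = 6 - b^{2}$)
$Z{\left(s,a \right)} = 12$ ($Z{\left(s,a \right)} = 4 + 8 = 12$)
$Z{\left(56,K{\left(-10 \right)} \right)} \left(-14\right) = 12 \left(-14\right) = -168$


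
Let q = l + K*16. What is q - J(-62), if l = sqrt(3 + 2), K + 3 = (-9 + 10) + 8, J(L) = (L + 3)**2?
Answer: -3385 + sqrt(5) ≈ -3382.8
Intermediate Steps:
J(L) = (3 + L)**2
K = 6 (K = -3 + ((-9 + 10) + 8) = -3 + (1 + 8) = -3 + 9 = 6)
l = sqrt(5) ≈ 2.2361
q = 96 + sqrt(5) (q = sqrt(5) + 6*16 = sqrt(5) + 96 = 96 + sqrt(5) ≈ 98.236)
q - J(-62) = (96 + sqrt(5)) - (3 - 62)**2 = (96 + sqrt(5)) - 1*(-59)**2 = (96 + sqrt(5)) - 1*3481 = (96 + sqrt(5)) - 3481 = -3385 + sqrt(5)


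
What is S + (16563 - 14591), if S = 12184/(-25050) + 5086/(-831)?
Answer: 6818784566/3469425 ≈ 1965.4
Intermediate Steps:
S = -22921534/3469425 (S = 12184*(-1/25050) + 5086*(-1/831) = -6092/12525 - 5086/831 = -22921534/3469425 ≈ -6.6067)
S + (16563 - 14591) = -22921534/3469425 + (16563 - 14591) = -22921534/3469425 + 1972 = 6818784566/3469425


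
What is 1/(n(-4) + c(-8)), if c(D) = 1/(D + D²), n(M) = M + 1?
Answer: -56/167 ≈ -0.33533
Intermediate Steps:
n(M) = 1 + M
1/(n(-4) + c(-8)) = 1/((1 - 4) + 1/((-8)*(1 - 8))) = 1/(-3 - ⅛/(-7)) = 1/(-3 - ⅛*(-⅐)) = 1/(-3 + 1/56) = 1/(-167/56) = -56/167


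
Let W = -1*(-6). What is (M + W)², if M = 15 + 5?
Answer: 676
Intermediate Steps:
W = 6
M = 20
(M + W)² = (20 + 6)² = 26² = 676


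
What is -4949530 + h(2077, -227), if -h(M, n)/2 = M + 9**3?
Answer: -4955142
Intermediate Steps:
h(M, n) = -1458 - 2*M (h(M, n) = -2*(M + 9**3) = -2*(M + 729) = -2*(729 + M) = -1458 - 2*M)
-4949530 + h(2077, -227) = -4949530 + (-1458 - 2*2077) = -4949530 + (-1458 - 4154) = -4949530 - 5612 = -4955142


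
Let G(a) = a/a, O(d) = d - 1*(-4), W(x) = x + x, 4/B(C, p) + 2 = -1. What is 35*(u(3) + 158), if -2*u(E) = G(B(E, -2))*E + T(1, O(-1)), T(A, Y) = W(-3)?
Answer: 11165/2 ≈ 5582.5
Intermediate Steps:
B(C, p) = -4/3 (B(C, p) = 4/(-2 - 1) = 4/(-3) = 4*(-1/3) = -4/3)
W(x) = 2*x
O(d) = 4 + d (O(d) = d + 4 = 4 + d)
T(A, Y) = -6 (T(A, Y) = 2*(-3) = -6)
G(a) = 1
u(E) = 3 - E/2 (u(E) = -(1*E - 6)/2 = -(E - 6)/2 = -(-6 + E)/2 = 3 - E/2)
35*(u(3) + 158) = 35*((3 - 1/2*3) + 158) = 35*((3 - 3/2) + 158) = 35*(3/2 + 158) = 35*(319/2) = 11165/2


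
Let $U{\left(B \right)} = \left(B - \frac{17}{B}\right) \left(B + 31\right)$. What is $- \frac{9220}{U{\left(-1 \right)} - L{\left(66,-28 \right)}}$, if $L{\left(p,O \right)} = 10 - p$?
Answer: $- \frac{2305}{134} \approx -17.201$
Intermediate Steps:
$U{\left(B \right)} = \left(31 + B\right) \left(B - \frac{17}{B}\right)$ ($U{\left(B \right)} = \left(B - \frac{17}{B}\right) \left(31 + B\right) = \left(31 + B\right) \left(B - \frac{17}{B}\right)$)
$- \frac{9220}{U{\left(-1 \right)} - L{\left(66,-28 \right)}} = - \frac{9220}{\left(-17 + \left(-1\right)^{2} - \frac{527}{-1} + 31 \left(-1\right)\right) - \left(10 - 66\right)} = - \frac{9220}{\left(-17 + 1 - -527 - 31\right) - \left(10 - 66\right)} = - \frac{9220}{\left(-17 + 1 + 527 - 31\right) - -56} = - \frac{9220}{480 + 56} = - \frac{9220}{536} = \left(-9220\right) \frac{1}{536} = - \frac{2305}{134}$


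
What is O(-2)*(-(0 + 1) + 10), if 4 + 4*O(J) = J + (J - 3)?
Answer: -99/4 ≈ -24.750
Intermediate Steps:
O(J) = -7/4 + J/2 (O(J) = -1 + (J + (J - 3))/4 = -1 + (J + (-3 + J))/4 = -1 + (-3 + 2*J)/4 = -1 + (-¾ + J/2) = -7/4 + J/2)
O(-2)*(-(0 + 1) + 10) = (-7/4 + (½)*(-2))*(-(0 + 1) + 10) = (-7/4 - 1)*(-1*1 + 10) = -11*(-1 + 10)/4 = -11/4*9 = -99/4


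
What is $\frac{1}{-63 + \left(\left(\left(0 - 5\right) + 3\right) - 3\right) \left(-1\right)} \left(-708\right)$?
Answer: $\frac{354}{29} \approx 12.207$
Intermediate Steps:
$\frac{1}{-63 + \left(\left(\left(0 - 5\right) + 3\right) - 3\right) \left(-1\right)} \left(-708\right) = \frac{1}{-63 + \left(\left(-5 + 3\right) - 3\right) \left(-1\right)} \left(-708\right) = \frac{1}{-63 + \left(-2 - 3\right) \left(-1\right)} \left(-708\right) = \frac{1}{-63 - -5} \left(-708\right) = \frac{1}{-63 + 5} \left(-708\right) = \frac{1}{-58} \left(-708\right) = \left(- \frac{1}{58}\right) \left(-708\right) = \frac{354}{29}$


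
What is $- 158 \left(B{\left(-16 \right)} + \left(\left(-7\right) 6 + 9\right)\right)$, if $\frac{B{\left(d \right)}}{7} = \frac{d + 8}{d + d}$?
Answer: $\frac{9875}{2} \approx 4937.5$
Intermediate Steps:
$B{\left(d \right)} = \frac{7 \left(8 + d\right)}{2 d}$ ($B{\left(d \right)} = 7 \frac{d + 8}{d + d} = 7 \frac{8 + d}{2 d} = \frac{7 \left(8 + d\right)}{2 d}$)
$- 158 \left(B{\left(-16 \right)} + \left(\left(-7\right) 6 + 9\right)\right) = - 158 \left(\left(\frac{7}{2} + \frac{28}{-16}\right) + \left(\left(-7\right) 6 + 9\right)\right) = - 158 \left(\left(\frac{7}{2} + 28 \left(- \frac{1}{16}\right)\right) + \left(-42 + 9\right)\right) = - 158 \left(\left(\frac{7}{2} - \frac{7}{4}\right) - 33\right) = - 158 \left(\frac{7}{4} - 33\right) = \left(-158\right) \left(- \frac{125}{4}\right) = \frac{9875}{2}$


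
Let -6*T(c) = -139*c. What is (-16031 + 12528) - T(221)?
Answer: -51737/6 ≈ -8622.8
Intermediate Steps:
T(c) = 139*c/6 (T(c) = -(-139)*c/6 = 139*c/6)
(-16031 + 12528) - T(221) = (-16031 + 12528) - 139*221/6 = -3503 - 1*30719/6 = -3503 - 30719/6 = -51737/6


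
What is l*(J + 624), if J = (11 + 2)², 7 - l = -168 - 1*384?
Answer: 443287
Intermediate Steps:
l = 559 (l = 7 - (-168 - 1*384) = 7 - (-168 - 384) = 7 - 1*(-552) = 7 + 552 = 559)
J = 169 (J = 13² = 169)
l*(J + 624) = 559*(169 + 624) = 559*793 = 443287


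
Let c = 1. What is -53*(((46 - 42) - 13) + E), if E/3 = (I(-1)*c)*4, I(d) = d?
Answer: 1113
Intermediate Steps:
E = -12 (E = 3*(-1*1*4) = 3*(-1*4) = 3*(-4) = -12)
-53*(((46 - 42) - 13) + E) = -53*(((46 - 42) - 13) - 12) = -53*((4 - 13) - 12) = -53*(-9 - 12) = -53*(-21) = 1113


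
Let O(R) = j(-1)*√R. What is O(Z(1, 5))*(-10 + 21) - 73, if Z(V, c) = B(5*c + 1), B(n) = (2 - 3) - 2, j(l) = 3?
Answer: -73 + 33*I*√3 ≈ -73.0 + 57.158*I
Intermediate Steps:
B(n) = -3 (B(n) = -1 - 2 = -3)
Z(V, c) = -3
O(R) = 3*√R
O(Z(1, 5))*(-10 + 21) - 73 = (3*√(-3))*(-10 + 21) - 73 = (3*(I*√3))*11 - 73 = (3*I*√3)*11 - 73 = 33*I*√3 - 73 = -73 + 33*I*√3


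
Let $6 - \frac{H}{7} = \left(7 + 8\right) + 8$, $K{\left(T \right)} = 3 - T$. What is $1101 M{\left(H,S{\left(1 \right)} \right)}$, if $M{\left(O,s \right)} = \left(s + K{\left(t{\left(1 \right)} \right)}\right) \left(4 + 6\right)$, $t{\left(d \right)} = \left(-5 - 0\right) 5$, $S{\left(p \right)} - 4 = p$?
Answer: $363330$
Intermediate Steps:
$S{\left(p \right)} = 4 + p$
$t{\left(d \right)} = -25$ ($t{\left(d \right)} = \left(-5 + 0\right) 5 = \left(-5\right) 5 = -25$)
$H = -119$ ($H = 42 - 7 \left(\left(7 + 8\right) + 8\right) = 42 - 7 \left(15 + 8\right) = 42 - 161 = -119$)
$M{\left(O,s \right)} = 280 + 10 s$ ($M{\left(O,s \right)} = \left(s + \left(3 - -25\right)\right) \left(4 + 6\right) = \left(s + \left(3 + 25\right)\right) 10 = \left(s + 28\right) 10 = \left(28 + s\right) 10 = 280 + 10 s$)
$1101 M{\left(H,S{\left(1 \right)} \right)} = 1101 \left(280 + 10 \left(4 + 1\right)\right) = 1101 \left(280 + 10 \cdot 5\right) = 1101 \left(280 + 50\right) = 1101 \cdot 330 = 363330$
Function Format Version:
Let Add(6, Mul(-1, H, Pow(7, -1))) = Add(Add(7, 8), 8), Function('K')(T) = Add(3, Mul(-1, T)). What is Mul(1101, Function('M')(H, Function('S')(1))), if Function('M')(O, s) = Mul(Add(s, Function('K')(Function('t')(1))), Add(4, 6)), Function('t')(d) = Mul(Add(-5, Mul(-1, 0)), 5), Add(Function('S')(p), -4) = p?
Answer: 363330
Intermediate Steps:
Function('S')(p) = Add(4, p)
Function('t')(d) = -25 (Function('t')(d) = Mul(Add(-5, 0), 5) = Mul(-5, 5) = -25)
H = -119 (H = Add(42, Mul(-7, Add(Add(7, 8), 8))) = Add(42, Mul(-7, Add(15, 8))) = Add(42, Mul(-7, 23)) = Add(42, -161) = -119)
Function('M')(O, s) = Add(280, Mul(10, s)) (Function('M')(O, s) = Mul(Add(s, Add(3, Mul(-1, -25))), Add(4, 6)) = Mul(Add(s, Add(3, 25)), 10) = Mul(Add(s, 28), 10) = Mul(Add(28, s), 10) = Add(280, Mul(10, s)))
Mul(1101, Function('M')(H, Function('S')(1))) = Mul(1101, Add(280, Mul(10, Add(4, 1)))) = Mul(1101, Add(280, Mul(10, 5))) = Mul(1101, Add(280, 50)) = Mul(1101, 330) = 363330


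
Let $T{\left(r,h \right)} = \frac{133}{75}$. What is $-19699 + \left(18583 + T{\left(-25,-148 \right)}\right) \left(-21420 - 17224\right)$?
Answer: $- \frac{53865725977}{75} \approx -7.1821 \cdot 10^{8}$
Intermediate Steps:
$T{\left(r,h \right)} = \frac{133}{75}$ ($T{\left(r,h \right)} = 133 \cdot \frac{1}{75} = \frac{133}{75}$)
$-19699 + \left(18583 + T{\left(-25,-148 \right)}\right) \left(-21420 - 17224\right) = -19699 + \left(18583 + \frac{133}{75}\right) \left(-21420 - 17224\right) = -19699 + \frac{1393858}{75} \left(-38644\right) = -19699 - \frac{53864248552}{75} = - \frac{53865725977}{75}$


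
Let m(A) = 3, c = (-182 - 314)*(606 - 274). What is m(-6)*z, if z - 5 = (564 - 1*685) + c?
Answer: -494364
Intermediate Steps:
c = -164672 (c = -496*332 = -164672)
z = -164788 (z = 5 + ((564 - 1*685) - 164672) = 5 + ((564 - 685) - 164672) = 5 + (-121 - 164672) = 5 - 164793 = -164788)
m(-6)*z = 3*(-164788) = -494364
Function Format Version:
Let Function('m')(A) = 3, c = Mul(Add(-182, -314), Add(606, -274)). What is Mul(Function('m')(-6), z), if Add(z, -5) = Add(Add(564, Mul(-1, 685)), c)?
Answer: -494364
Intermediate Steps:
c = -164672 (c = Mul(-496, 332) = -164672)
z = -164788 (z = Add(5, Add(Add(564, Mul(-1, 685)), -164672)) = Add(5, Add(Add(564, -685), -164672)) = Add(5, Add(-121, -164672)) = Add(5, -164793) = -164788)
Mul(Function('m')(-6), z) = Mul(3, -164788) = -494364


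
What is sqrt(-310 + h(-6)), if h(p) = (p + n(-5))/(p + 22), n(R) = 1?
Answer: I*sqrt(4965)/4 ≈ 17.616*I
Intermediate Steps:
h(p) = (1 + p)/(22 + p) (h(p) = (p + 1)/(p + 22) = (1 + p)/(22 + p))
sqrt(-310 + h(-6)) = sqrt(-310 + (1 - 6)/(22 - 6)) = sqrt(-310 - 5/16) = sqrt(-4965/16) = I*sqrt(4965)/4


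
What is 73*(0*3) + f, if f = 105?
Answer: 105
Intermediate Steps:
73*(0*3) + f = 73*(0*3) + 105 = 73*0 + 105 = 0 + 105 = 105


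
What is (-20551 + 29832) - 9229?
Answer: 52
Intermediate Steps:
(-20551 + 29832) - 9229 = 9281 - 9229 = 52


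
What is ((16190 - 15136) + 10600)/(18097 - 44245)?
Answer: -5827/13074 ≈ -0.44569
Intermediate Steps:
((16190 - 15136) + 10600)/(18097 - 44245) = (1054 + 10600)/(-26148) = 11654*(-1/26148) = -5827/13074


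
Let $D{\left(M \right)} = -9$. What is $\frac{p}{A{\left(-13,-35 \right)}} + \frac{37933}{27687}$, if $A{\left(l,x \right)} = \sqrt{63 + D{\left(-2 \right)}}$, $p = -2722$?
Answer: $\frac{37933}{27687} - \frac{1361 \sqrt{6}}{9} \approx -369.05$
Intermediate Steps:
$A{\left(l,x \right)} = 3 \sqrt{6}$ ($A{\left(l,x \right)} = \sqrt{63 - 9} = \sqrt{54} = 3 \sqrt{6}$)
$\frac{p}{A{\left(-13,-35 \right)}} + \frac{37933}{27687} = - \frac{2722}{3 \sqrt{6}} + \frac{37933}{27687} = - 2722 \frac{\sqrt{6}}{18} + 37933 \cdot \frac{1}{27687} = - \frac{1361 \sqrt{6}}{9} + \frac{37933}{27687} = \frac{37933}{27687} - \frac{1361 \sqrt{6}}{9}$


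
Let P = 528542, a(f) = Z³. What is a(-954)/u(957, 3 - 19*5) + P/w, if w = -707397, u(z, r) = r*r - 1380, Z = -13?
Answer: -5298342737/5011200348 ≈ -1.0573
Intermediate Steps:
u(z, r) = -1380 + r² (u(z, r) = r² - 1380 = -1380 + r²)
a(f) = -2197 (a(f) = (-13)³ = -2197)
a(-954)/u(957, 3 - 19*5) + P/w = -2197/(-1380 + (3 - 19*5)²) + 528542/(-707397) = -2197/(-1380 + (3 - 95)²) + 528542*(-1/707397) = -2197/(-1380 + (-92)²) - 528542/707397 = -2197/(-1380 + 8464) - 528542/707397 = -2197/7084 - 528542/707397 = -5298342737/5011200348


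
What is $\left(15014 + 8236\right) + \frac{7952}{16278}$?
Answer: $\frac{189235726}{8139} \approx 23251.0$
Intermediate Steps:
$\left(15014 + 8236\right) + \frac{7952}{16278} = 23250 + 7952 \cdot \frac{1}{16278} = 23250 + \frac{3976}{8139} = \frac{189235726}{8139}$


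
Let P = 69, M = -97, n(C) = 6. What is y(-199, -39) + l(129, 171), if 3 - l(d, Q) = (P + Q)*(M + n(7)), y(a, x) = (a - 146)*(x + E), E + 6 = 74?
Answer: 11838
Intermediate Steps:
E = 68 (E = -6 + 74 = 68)
y(a, x) = (-146 + a)*(68 + x) (y(a, x) = (a - 146)*(x + 68) = (-146 + a)*(68 + x))
l(d, Q) = 6282 + 91*Q (l(d, Q) = 3 - (69 + Q)*(-97 + 6) = 3 - (69 + Q)*(-91) = 3 - (-6279 - 91*Q) = 3 + (6279 + 91*Q) = 6282 + 91*Q)
y(-199, -39) + l(129, 171) = (-9928 - 146*(-39) + 68*(-199) - 199*(-39)) + (6282 + 91*171) = (-9928 + 5694 - 13532 + 7761) + (6282 + 15561) = -10005 + 21843 = 11838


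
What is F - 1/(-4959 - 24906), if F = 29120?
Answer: 869668801/29865 ≈ 29120.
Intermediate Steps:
F - 1/(-4959 - 24906) = 29120 - 1/(-4959 - 24906) = 29120 - 1/(-29865) = 29120 - 1*(-1/29865) = 29120 + 1/29865 = 869668801/29865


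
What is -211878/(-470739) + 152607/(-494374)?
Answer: 10969635933/77573707462 ≈ 0.14141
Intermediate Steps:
-211878/(-470739) + 152607/(-494374) = -211878*(-1/470739) + 152607*(-1/494374) = 70626/156913 - 152607/494374 = 10969635933/77573707462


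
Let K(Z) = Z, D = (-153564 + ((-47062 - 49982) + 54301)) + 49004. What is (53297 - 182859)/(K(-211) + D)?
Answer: 64781/73757 ≈ 0.87830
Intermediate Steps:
D = -147303 (D = (-153564 + (-97044 + 54301)) + 49004 = (-153564 - 42743) + 49004 = -196307 + 49004 = -147303)
(53297 - 182859)/(K(-211) + D) = (53297 - 182859)/(-211 - 147303) = -129562/(-147514) = -129562*(-1/147514) = 64781/73757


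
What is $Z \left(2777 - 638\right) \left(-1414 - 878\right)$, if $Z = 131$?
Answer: $-642239028$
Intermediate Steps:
$Z \left(2777 - 638\right) \left(-1414 - 878\right) = 131 \left(2777 - 638\right) \left(-1414 - 878\right) = 131 \cdot 2139 \left(-2292\right) = 131 \left(-4902588\right) = -642239028$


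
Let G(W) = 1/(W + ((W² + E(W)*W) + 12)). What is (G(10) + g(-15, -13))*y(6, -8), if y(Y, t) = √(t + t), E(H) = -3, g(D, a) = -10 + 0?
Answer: -919*I/23 ≈ -39.957*I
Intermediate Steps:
g(D, a) = -10
y(Y, t) = √2*√t (y(Y, t) = √(2*t) = √2*√t)
G(W) = 1/(12 + W² - 2*W) (G(W) = 1/(W + ((W² - 3*W) + 12)) = 1/(W + (12 + W² - 3*W)) = 1/(12 + W² - 2*W))
(G(10) + g(-15, -13))*y(6, -8) = (1/(12 + 10² - 2*10) - 10)*(√2*√(-8)) = (1/(12 + 100 - 20) - 10)*(√2*(2*I*√2)) = (1/92 - 10)*(4*I) = -919*I/23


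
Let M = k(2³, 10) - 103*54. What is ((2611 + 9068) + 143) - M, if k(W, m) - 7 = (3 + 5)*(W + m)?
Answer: 17233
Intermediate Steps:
k(W, m) = 7 + 8*W + 8*m (k(W, m) = 7 + (3 + 5)*(W + m) = 7 + 8*(W + m) = 7 + (8*W + 8*m) = 7 + 8*W + 8*m)
M = -5411 (M = (7 + 8*2³ + 8*10) - 103*54 = (7 + 8*8 + 80) - 5562 = (7 + 64 + 80) - 5562 = 151 - 5562 = -5411)
((2611 + 9068) + 143) - M = ((2611 + 9068) + 143) - 1*(-5411) = (11679 + 143) + 5411 = 11822 + 5411 = 17233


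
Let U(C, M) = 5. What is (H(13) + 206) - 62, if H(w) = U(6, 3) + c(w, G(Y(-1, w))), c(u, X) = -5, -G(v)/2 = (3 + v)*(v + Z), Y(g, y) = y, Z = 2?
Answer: 144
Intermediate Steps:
G(v) = -2*(2 + v)*(3 + v) (G(v) = -2*(3 + v)*(v + 2) = -2*(3 + v)*(2 + v) = -2*(2 + v)*(3 + v))
H(w) = 0 (H(w) = 5 - 5 = 0)
(H(13) + 206) - 62 = (0 + 206) - 62 = 206 - 62 = 144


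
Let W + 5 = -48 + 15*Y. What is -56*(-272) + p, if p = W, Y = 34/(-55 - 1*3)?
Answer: 439936/29 ≈ 15170.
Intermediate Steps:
Y = -17/29 (Y = 34/(-55 - 3) = 34/(-58) = 34*(-1/58) = -17/29 ≈ -0.58621)
W = -1792/29 (W = -5 + (-48 + 15*(-17/29)) = -5 + (-48 - 255/29) = -5 - 1647/29 = -1792/29 ≈ -61.793)
p = -1792/29 ≈ -61.793
-56*(-272) + p = -56*(-272) - 1792/29 = 15232 - 1792/29 = 439936/29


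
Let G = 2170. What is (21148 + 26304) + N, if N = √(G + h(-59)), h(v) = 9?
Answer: 47452 + √2179 ≈ 47499.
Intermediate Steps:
N = √2179 (N = √(2170 + 9) = √2179 ≈ 46.680)
(21148 + 26304) + N = (21148 + 26304) + √2179 = 47452 + √2179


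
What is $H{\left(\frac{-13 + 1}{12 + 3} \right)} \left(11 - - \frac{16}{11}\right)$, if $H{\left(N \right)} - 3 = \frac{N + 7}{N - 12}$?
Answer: $\frac{22057}{704} \approx 31.331$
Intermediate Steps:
$H{\left(N \right)} = 3 + \frac{7 + N}{-12 + N}$ ($H{\left(N \right)} = 3 + \frac{N + 7}{N - 12} = 3 + \frac{7 + N}{-12 + N}$)
$H{\left(\frac{-13 + 1}{12 + 3} \right)} \left(11 - - \frac{16}{11}\right) = \frac{-29 + 4 \frac{-13 + 1}{12 + 3}}{-12 + \frac{-13 + 1}{12 + 3}} \left(11 - - \frac{16}{11}\right) = \frac{-29 + 4 \left(- \frac{12}{15}\right)}{-12 - \frac{12}{15}} \left(11 - \left(-16\right) \frac{1}{11}\right) = \frac{-29 + 4 \left(\left(-12\right) \frac{1}{15}\right)}{-12 - \frac{4}{5}} \left(11 - - \frac{16}{11}\right) = \frac{-29 + 4 \left(- \frac{4}{5}\right)}{-12 - \frac{4}{5}} \left(11 + \frac{16}{11}\right) = \frac{-29 - \frac{16}{5}}{- \frac{64}{5}} \cdot \frac{137}{11} = \left(- \frac{5}{64}\right) \left(- \frac{161}{5}\right) \frac{137}{11} = \frac{161}{64} \cdot \frac{137}{11} = \frac{22057}{704}$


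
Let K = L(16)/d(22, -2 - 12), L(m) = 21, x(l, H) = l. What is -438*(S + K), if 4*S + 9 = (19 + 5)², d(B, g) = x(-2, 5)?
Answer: -114975/2 ≈ -57488.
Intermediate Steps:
d(B, g) = -2
K = -21/2 (K = 21/(-2) = 21*(-½) = -21/2 ≈ -10.500)
S = 567/4 (S = -9/4 + (19 + 5)²/4 = -9/4 + (¼)*24² = -9/4 + (¼)*576 = -9/4 + 144 = 567/4 ≈ 141.75)
-438*(S + K) = -438*(567/4 - 21/2) = -438*525/4 = -114975/2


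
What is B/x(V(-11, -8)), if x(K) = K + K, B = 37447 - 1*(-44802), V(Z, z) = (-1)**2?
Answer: 82249/2 ≈ 41125.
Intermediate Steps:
V(Z, z) = 1
B = 82249 (B = 37447 + 44802 = 82249)
x(K) = 2*K
B/x(V(-11, -8)) = 82249/((2*1)) = 82249/2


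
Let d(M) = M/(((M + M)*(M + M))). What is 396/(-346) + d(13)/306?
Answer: -3150403/2752776 ≈ -1.1444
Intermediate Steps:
d(M) = 1/(4*M) (d(M) = M/(((2*M)*(2*M))) = M/((4*M²)) = M*(1/(4*M²)) = 1/(4*M))
396/(-346) + d(13)/306 = 396/(-346) + ((¼)/13)/306 = 396*(-1/346) + ((¼)*(1/13))*(1/306) = -198/173 + (1/52)*(1/306) = -198/173 + 1/15912 = -3150403/2752776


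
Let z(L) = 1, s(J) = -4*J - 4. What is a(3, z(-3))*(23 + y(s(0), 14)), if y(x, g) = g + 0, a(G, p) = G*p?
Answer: 111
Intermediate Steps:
s(J) = -4 - 4*J
y(x, g) = g
a(3, z(-3))*(23 + y(s(0), 14)) = (3*1)*(23 + 14) = 3*37 = 111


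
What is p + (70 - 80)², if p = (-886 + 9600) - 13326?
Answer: -4512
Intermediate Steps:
p = -4612 (p = 8714 - 13326 = -4612)
p + (70 - 80)² = -4612 + (70 - 80)² = -4612 + (-10)² = -4612 + 100 = -4512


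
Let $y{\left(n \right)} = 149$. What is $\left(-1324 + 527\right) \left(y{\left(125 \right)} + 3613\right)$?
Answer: $-2998314$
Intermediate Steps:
$\left(-1324 + 527\right) \left(y{\left(125 \right)} + 3613\right) = \left(-1324 + 527\right) \left(149 + 3613\right) = \left(-797\right) 3762 = -2998314$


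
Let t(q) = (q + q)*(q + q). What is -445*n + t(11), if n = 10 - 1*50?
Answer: 18284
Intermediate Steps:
t(q) = 4*q**2 (t(q) = (2*q)*(2*q) = 4*q**2)
n = -40 (n = 10 - 50 = -40)
-445*n + t(11) = -445*(-40) + 4*11**2 = 17800 + 4*121 = 17800 + 484 = 18284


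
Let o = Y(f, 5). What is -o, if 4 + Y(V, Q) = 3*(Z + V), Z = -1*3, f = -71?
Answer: 226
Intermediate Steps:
Z = -3
Y(V, Q) = -13 + 3*V (Y(V, Q) = -4 + 3*(-3 + V) = -4 + (-9 + 3*V) = -13 + 3*V)
o = -226 (o = -13 + 3*(-71) = -13 - 213 = -226)
-o = -1*(-226) = 226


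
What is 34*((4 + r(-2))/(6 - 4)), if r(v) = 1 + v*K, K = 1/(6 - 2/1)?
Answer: 153/2 ≈ 76.500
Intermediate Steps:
K = ¼ (K = 1/(6 - 2*1) = 1/(6 - 2) = 1/4 = ¼ ≈ 0.25000)
r(v) = 1 + v/4 (r(v) = 1 + v*(¼) = 1 + v/4)
34*((4 + r(-2))/(6 - 4)) = 34*((4 + (1 + (¼)*(-2)))/(6 - 4)) = 34*((4 + (1 - ½))/2) = 34*((4 + ½)*(½)) = 34*((9/2)*(½)) = 34*(9/4) = 153/2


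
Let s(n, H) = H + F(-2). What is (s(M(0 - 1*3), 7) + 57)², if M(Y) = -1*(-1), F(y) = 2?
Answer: 4356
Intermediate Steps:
M(Y) = 1
s(n, H) = 2 + H (s(n, H) = H + 2 = 2 + H)
(s(M(0 - 1*3), 7) + 57)² = ((2 + 7) + 57)² = (9 + 57)² = 66² = 4356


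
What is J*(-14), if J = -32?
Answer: 448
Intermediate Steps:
J*(-14) = -32*(-14) = 448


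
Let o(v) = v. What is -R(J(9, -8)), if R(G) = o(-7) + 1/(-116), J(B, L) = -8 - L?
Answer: 813/116 ≈ 7.0086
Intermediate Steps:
R(G) = -813/116 (R(G) = -7 + 1/(-116) = -7 - 1/116 = -813/116)
-R(J(9, -8)) = -1*(-813/116) = 813/116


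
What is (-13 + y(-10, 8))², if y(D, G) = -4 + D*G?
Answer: 9409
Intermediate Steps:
(-13 + y(-10, 8))² = (-13 + (-4 - 10*8))² = (-13 + (-4 - 80))² = (-13 - 84)² = (-97)² = 9409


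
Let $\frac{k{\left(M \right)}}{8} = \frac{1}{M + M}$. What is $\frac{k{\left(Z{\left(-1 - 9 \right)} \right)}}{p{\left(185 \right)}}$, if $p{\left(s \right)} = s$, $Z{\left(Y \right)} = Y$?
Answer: $- \frac{2}{925} \approx -0.0021622$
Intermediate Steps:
$k{\left(M \right)} = \frac{4}{M}$ ($k{\left(M \right)} = \frac{8}{M + M} = \frac{8}{2 M} = 8 \frac{1}{2 M} = \frac{4}{M}$)
$\frac{k{\left(Z{\left(-1 - 9 \right)} \right)}}{p{\left(185 \right)}} = \frac{4 \frac{1}{-1 - 9}}{185} = \frac{4}{-1 - 9} \cdot \frac{1}{185} = \frac{4}{-10} \cdot \frac{1}{185} = 4 \left(- \frac{1}{10}\right) \frac{1}{185} = \left(- \frac{2}{5}\right) \frac{1}{185} = - \frac{2}{925}$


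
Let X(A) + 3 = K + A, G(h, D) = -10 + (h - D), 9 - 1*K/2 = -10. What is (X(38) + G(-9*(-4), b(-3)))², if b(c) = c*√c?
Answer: 9774 + 594*I*√3 ≈ 9774.0 + 1028.8*I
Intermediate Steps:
b(c) = c^(3/2)
K = 38 (K = 18 - 2*(-10) = 18 + 20 = 38)
G(h, D) = -10 + h - D
X(A) = 35 + A (X(A) = -3 + (38 + A) = 35 + A)
(X(38) + G(-9*(-4), b(-3)))² = ((35 + 38) + (-10 - 9*(-4) - (-3)^(3/2)))² = (73 + (-10 + 36 - (-3)*I*√3))² = (73 + (-10 + 36 + 3*I*√3))² = (73 + (26 + 3*I*√3))² = (99 + 3*I*√3)²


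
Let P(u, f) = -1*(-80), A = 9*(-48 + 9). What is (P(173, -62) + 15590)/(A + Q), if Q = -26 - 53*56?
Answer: -3134/669 ≈ -4.6846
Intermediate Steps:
A = -351 (A = 9*(-39) = -351)
P(u, f) = 80
Q = -2994 (Q = -26 - 2968 = -2994)
(P(173, -62) + 15590)/(A + Q) = (80 + 15590)/(-351 - 2994) = 15670/(-3345) = 15670*(-1/3345) = -3134/669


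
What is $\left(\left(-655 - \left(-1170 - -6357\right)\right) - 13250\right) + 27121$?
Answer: $8029$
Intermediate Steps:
$\left(\left(-655 - \left(-1170 - -6357\right)\right) - 13250\right) + 27121 = \left(\left(-655 - \left(-1170 + 6357\right)\right) - 13250\right) + 27121 = \left(\left(-655 - 5187\right) - 13250\right) + 27121 = \left(-5842 - 13250\right) + 27121 = -19092 + 27121 = 8029$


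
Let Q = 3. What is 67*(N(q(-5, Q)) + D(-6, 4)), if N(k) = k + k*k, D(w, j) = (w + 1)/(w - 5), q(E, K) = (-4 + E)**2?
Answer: 4895489/11 ≈ 4.4504e+5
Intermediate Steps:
D(w, j) = (1 + w)/(-5 + w)
N(k) = k + k**2
67*(N(q(-5, Q)) + D(-6, 4)) = 67*((-4 - 5)**2*(1 + (-4 - 5)**2) + (1 - 6)/(-5 - 6)) = 67*((-9)**2*(1 + (-9)**2) - 5/(-11)) = 67*(81*(1 + 81) - 1/11*(-5)) = 67*(81*82 + 5/11) = 67*(6642 + 5/11) = 67*(73067/11) = 4895489/11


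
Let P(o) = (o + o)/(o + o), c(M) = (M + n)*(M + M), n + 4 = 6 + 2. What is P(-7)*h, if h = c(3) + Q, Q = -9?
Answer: 33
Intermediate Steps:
n = 4 (n = -4 + (6 + 2) = -4 + 8 = 4)
c(M) = 2*M*(4 + M) (c(M) = (M + 4)*(M + M) = (4 + M)*(2*M) = 2*M*(4 + M))
P(o) = 1 (P(o) = (2*o)/((2*o)) = (2*o)*(1/(2*o)) = 1)
h = 33 (h = 2*3*(4 + 3) - 9 = 2*3*7 - 9 = 42 - 9 = 33)
P(-7)*h = 1*33 = 33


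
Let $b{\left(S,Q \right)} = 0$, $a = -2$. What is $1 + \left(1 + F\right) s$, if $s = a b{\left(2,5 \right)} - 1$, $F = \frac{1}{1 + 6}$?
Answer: $- \frac{1}{7} \approx -0.14286$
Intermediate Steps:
$F = \frac{1}{7} \approx 0.14286$
$s = -1$ ($s = \left(-2\right) 0 - 1 = 0 - 1 = -1$)
$1 + \left(1 + F\right) s = 1 + \left(1 + \frac{1}{7}\right) \left(-1\right) = 1 + \frac{8}{7} \left(-1\right) = 1 - \frac{8}{7} = - \frac{1}{7}$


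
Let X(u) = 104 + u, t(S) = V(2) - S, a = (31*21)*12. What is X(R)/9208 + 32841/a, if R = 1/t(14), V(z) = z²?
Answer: 84225443/19981360 ≈ 4.2152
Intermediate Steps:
a = 7812 (a = 651*12 = 7812)
t(S) = 4 - S (t(S) = 2² - S = 4 - S)
R = -⅒ (R = 1/(4 - 1*14) = 1/(4 - 14) = 1/(-10) = -⅒ ≈ -0.10000)
X(R)/9208 + 32841/a = (104 - ⅒)/9208 + 32841/7812 = (1039/10)*(1/9208) + 32841*(1/7812) = 1039/92080 + 3649/868 = 84225443/19981360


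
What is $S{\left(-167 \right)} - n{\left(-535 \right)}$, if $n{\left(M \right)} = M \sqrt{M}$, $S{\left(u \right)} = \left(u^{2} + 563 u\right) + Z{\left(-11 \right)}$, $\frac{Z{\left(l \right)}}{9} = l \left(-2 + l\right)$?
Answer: $-64845 + 535 i \sqrt{535} \approx -64845.0 + 12375.0 i$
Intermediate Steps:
$Z{\left(l \right)} = 9 l \left(-2 + l\right)$
$S{\left(u \right)} = 1287 + u^{2} + 563 u$ ($S{\left(u \right)} = \left(u^{2} + 563 u\right) + 9 \left(-11\right) \left(-2 - 11\right) = \left(u^{2} + 563 u\right) + 9 \left(-11\right) \left(-13\right) = \left(u^{2} + 563 u\right) + 1287 = 1287 + u^{2} + 563 u$)
$n{\left(M \right)} = M^{\frac{3}{2}}$
$S{\left(-167 \right)} - n{\left(-535 \right)} = \left(1287 + \left(-167\right)^{2} + 563 \left(-167\right)\right) - \left(-535\right)^{\frac{3}{2}} = \left(1287 + 27889 - 94021\right) - - 535 i \sqrt{535} = -64845 + 535 i \sqrt{535}$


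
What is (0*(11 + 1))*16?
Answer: 0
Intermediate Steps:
(0*(11 + 1))*16 = (0*12)*16 = 0*16 = 0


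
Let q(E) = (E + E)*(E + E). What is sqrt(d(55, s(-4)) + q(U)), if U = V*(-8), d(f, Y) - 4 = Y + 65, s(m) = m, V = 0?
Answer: sqrt(65) ≈ 8.0623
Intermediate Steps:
d(f, Y) = 69 + Y (d(f, Y) = 4 + (Y + 65) = 4 + (65 + Y) = 69 + Y)
U = 0 (U = 0*(-8) = 0)
q(E) = 4*E**2 (q(E) = (2*E)*(2*E) = 4*E**2)
sqrt(d(55, s(-4)) + q(U)) = sqrt((69 - 4) + 4*0**2) = sqrt(65 + 4*0) = sqrt(65 + 0) = sqrt(65)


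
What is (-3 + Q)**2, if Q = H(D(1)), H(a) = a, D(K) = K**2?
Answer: 4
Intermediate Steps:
Q = 1 (Q = 1**2 = 1)
(-3 + Q)**2 = (-3 + 1)**2 = (-2)**2 = 4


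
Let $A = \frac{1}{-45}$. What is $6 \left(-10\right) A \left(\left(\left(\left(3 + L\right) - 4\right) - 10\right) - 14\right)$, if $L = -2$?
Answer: $-36$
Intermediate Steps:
$A = - \frac{1}{45} \approx -0.022222$
$6 \left(-10\right) A \left(\left(\left(\left(3 + L\right) - 4\right) - 10\right) - 14\right) = 6 \left(-10\right) \left(- \frac{1}{45}\right) \left(\left(\left(\left(3 - 2\right) - 4\right) - 10\right) - 14\right) = \left(-60\right) \left(- \frac{1}{45}\right) \left(\left(\left(1 - 4\right) - 10\right) - 14\right) = \frac{4 \left(\left(-3 - 10\right) - 14\right)}{3} = \frac{4 \left(-13 - 14\right)}{3} = \frac{4}{3} \left(-27\right) = -36$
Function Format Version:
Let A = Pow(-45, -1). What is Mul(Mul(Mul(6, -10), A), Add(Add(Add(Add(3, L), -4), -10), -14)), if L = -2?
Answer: -36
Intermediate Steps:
A = Rational(-1, 45) ≈ -0.022222
Mul(Mul(Mul(6, -10), A), Add(Add(Add(Add(3, L), -4), -10), -14)) = Mul(Mul(Mul(6, -10), Rational(-1, 45)), Add(Add(Add(Add(3, -2), -4), -10), -14)) = Mul(Mul(-60, Rational(-1, 45)), Add(Add(Add(1, -4), -10), -14)) = Mul(Rational(4, 3), Add(Add(-3, -10), -14)) = Mul(Rational(4, 3), Add(-13, -14)) = Mul(Rational(4, 3), -27) = -36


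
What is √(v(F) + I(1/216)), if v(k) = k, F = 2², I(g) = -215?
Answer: I*√211 ≈ 14.526*I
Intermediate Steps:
F = 4
√(v(F) + I(1/216)) = √(4 - 215) = √(-211) = I*√211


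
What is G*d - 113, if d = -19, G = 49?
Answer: -1044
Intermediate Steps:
G*d - 113 = 49*(-19) - 113 = -931 - 113 = -1044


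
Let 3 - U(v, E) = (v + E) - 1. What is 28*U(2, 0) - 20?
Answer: 36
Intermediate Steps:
U(v, E) = 4 - E - v (U(v, E) = 3 - ((v + E) - 1) = 3 - ((E + v) - 1) = 3 - (-1 + E + v) = 3 + (1 - E - v) = 4 - E - v)
28*U(2, 0) - 20 = 28*(4 - 1*0 - 1*2) - 20 = 28*(4 + 0 - 2) - 20 = 28*2 - 20 = 56 - 20 = 36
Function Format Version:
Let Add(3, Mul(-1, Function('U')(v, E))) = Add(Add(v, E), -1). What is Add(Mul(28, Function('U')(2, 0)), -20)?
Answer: 36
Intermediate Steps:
Function('U')(v, E) = Add(4, Mul(-1, E), Mul(-1, v)) (Function('U')(v, E) = Add(3, Mul(-1, Add(Add(v, E), -1))) = Add(3, Mul(-1, Add(Add(E, v), -1))) = Add(3, Mul(-1, Add(-1, E, v))) = Add(3, Add(1, Mul(-1, E), Mul(-1, v))) = Add(4, Mul(-1, E), Mul(-1, v)))
Add(Mul(28, Function('U')(2, 0)), -20) = Add(Mul(28, Add(4, Mul(-1, 0), Mul(-1, 2))), -20) = Add(Mul(28, Add(4, 0, -2)), -20) = Add(Mul(28, 2), -20) = Add(56, -20) = 36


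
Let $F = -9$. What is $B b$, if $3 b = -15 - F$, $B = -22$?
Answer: $44$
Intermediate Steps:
$b = -2$ ($b = \frac{-15 - -9}{3} = \frac{-15 + 9}{3} = \frac{1}{3} \left(-6\right) = -2$)
$B b = \left(-22\right) \left(-2\right) = 44$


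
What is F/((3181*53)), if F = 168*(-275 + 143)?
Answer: -22176/168593 ≈ -0.13154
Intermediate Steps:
F = -22176 (F = 168*(-132) = -22176)
F/((3181*53)) = -22176/(3181*53) = -22176/168593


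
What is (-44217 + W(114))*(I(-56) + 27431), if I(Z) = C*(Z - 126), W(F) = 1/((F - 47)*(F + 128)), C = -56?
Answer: -26973224323251/16214 ≈ -1.6636e+9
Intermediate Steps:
W(F) = 1/((-47 + F)*(128 + F))
I(Z) = 7056 - 56*Z (I(Z) = -56*(Z - 126) = -56*(-126 + Z) = 7056 - 56*Z)
(-44217 + W(114))*(I(-56) + 27431) = (-44217 + 1/(-6016 + 114² + 81*114))*((7056 - 56*(-56)) + 27431) = (-44217 + 1/(-6016 + 12996 + 9234))*((7056 + 3136) + 27431) = (-44217 + 1/16214)*(10192 + 27431) = (-44217 + 1/16214)*37623 = -716934437/16214*37623 = -26973224323251/16214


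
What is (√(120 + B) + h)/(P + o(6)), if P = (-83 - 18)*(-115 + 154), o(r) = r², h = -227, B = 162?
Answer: 227/3903 - √282/3903 ≈ 0.053858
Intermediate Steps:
P = -3939 (P = -101*39 = -3939)
(√(120 + B) + h)/(P + o(6)) = (√(120 + 162) - 227)/(-3939 + 6²) = (√282 - 227)/(-3939 + 36) = (-227 + √282)/(-3903) = (-227 + √282)*(-1/3903) = 227/3903 - √282/3903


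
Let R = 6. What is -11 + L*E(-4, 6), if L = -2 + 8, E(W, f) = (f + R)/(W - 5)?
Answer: -19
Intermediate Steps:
E(W, f) = (6 + f)/(-5 + W) (E(W, f) = (f + 6)/(W - 5) = (6 + f)/(-5 + W))
L = 6
-11 + L*E(-4, 6) = -11 + 6*((6 + 6)/(-5 - 4)) = -11 + 6*(12/(-9)) = -11 + 6*(-⅑*12) = -11 + 6*(-4/3) = -11 - 8 = -19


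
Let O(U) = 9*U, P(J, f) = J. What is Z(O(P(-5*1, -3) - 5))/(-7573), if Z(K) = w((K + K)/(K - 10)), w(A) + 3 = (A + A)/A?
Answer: 1/7573 ≈ 0.00013205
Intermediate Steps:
w(A) = -1 (w(A) = -3 + (A + A)/A = -3 + (2*A)/A = -3 + 2 = -1)
Z(K) = -1
Z(O(P(-5*1, -3) - 5))/(-7573) = -1/(-7573) = -1*(-1/7573) = 1/7573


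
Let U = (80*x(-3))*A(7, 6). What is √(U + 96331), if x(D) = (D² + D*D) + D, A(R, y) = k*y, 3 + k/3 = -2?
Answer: I*√11669 ≈ 108.02*I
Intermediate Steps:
k = -15 (k = -9 + 3*(-2) = -9 - 6 = -15)
A(R, y) = -15*y
x(D) = D + 2*D² (x(D) = (D² + D²) + D = 2*D² + D = D + 2*D²)
U = -108000 (U = (80*(-3*(1 + 2*(-3))))*(-15*6) = (80*(-3*(1 - 6)))*(-90) = (80*(-3*(-5)))*(-90) = (80*15)*(-90) = 1200*(-90) = -108000)
√(U + 96331) = √(-108000 + 96331) = √(-11669) = I*√11669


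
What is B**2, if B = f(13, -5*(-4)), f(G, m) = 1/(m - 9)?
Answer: 1/121 ≈ 0.0082645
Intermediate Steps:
f(G, m) = 1/(-9 + m)
B = 1/11 (B = 1/(-9 - 5*(-4)) = 1/(-9 + 20) = 1/11 ≈ 0.090909)
B**2 = (1/11)**2 = 1/121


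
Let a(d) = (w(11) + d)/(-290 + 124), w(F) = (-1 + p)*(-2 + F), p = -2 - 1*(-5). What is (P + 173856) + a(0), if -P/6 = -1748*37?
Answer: 46638687/83 ≈ 5.6191e+5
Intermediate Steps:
P = 388056 (P = -(-10488)*37 = -6*(-64676) = 388056)
p = 3 (p = -2 + 5 = 3)
w(F) = -4 + 2*F (w(F) = (-1 + 3)*(-2 + F) = 2*(-2 + F) = -4 + 2*F)
a(d) = -9/83 - d/166 (a(d) = ((-4 + 2*11) + d)/(-290 + 124) = ((-4 + 22) + d)/(-166) = (18 + d)*(-1/166) = -9/83 - d/166)
(P + 173856) + a(0) = (388056 + 173856) + (-9/83 - 1/166*0) = 561912 + (-9/83 + 0) = 561912 - 9/83 = 46638687/83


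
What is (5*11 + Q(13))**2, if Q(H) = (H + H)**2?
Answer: 534361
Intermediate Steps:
Q(H) = 4*H**2 (Q(H) = (2*H)**2 = 4*H**2)
(5*11 + Q(13))**2 = (5*11 + 4*13**2)**2 = (55 + 4*169)**2 = (55 + 676)**2 = 731**2 = 534361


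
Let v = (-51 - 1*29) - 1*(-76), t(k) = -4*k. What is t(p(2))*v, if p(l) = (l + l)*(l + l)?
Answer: 256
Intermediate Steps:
p(l) = 4*l² (p(l) = (2*l)*(2*l) = 4*l²)
v = -4 (v = (-51 - 29) + 76 = -80 + 76 = -4)
t(p(2))*v = -16*2²*(-4) = -16*4*(-4) = -4*16*(-4) = -64*(-4) = 256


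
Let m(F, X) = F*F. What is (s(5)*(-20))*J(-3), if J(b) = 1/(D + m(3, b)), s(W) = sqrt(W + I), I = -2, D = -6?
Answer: -20*sqrt(3)/3 ≈ -11.547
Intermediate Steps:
m(F, X) = F**2
s(W) = sqrt(-2 + W) (s(W) = sqrt(W - 2) = sqrt(-2 + W))
J(b) = 1/3 (J(b) = 1/(-6 + 3**2) = 1/(-6 + 9) = 1/3)
(s(5)*(-20))*J(-3) = (sqrt(-2 + 5)*(-20))*(1/3) = (sqrt(3)*(-20))*(1/3) = -20*sqrt(3)*(1/3) = -20*sqrt(3)/3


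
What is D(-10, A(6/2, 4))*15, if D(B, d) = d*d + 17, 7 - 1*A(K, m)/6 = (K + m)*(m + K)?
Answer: 952815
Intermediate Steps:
A(K, m) = 42 - 6*(K + m)² (A(K, m) = 42 - 6*(K + m)*(m + K) = 42 - 6*(K + m)*(K + m) = 42 - 6*(K + m)²)
D(B, d) = 17 + d² (D(B, d) = d² + 17 = 17 + d²)
D(-10, A(6/2, 4))*15 = (17 + (42 - 6*(6/2 + 4)²)²)*15 = (17 + (42 - 6*(6*(½) + 4)²)²)*15 = (17 + (42 - 6*(3 + 4)²)²)*15 = (17 + (42 - 6*7²)²)*15 = (17 + (42 - 6*49)²)*15 = (17 + (42 - 294)²)*15 = (17 + (-252)²)*15 = (17 + 63504)*15 = 63521*15 = 952815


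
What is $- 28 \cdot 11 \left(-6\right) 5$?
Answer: $9240$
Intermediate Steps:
$- 28 \cdot 11 \left(-6\right) 5 = - 28 \left(\left(-66\right) 5\right) = \left(-28\right) \left(-330\right) = 9240$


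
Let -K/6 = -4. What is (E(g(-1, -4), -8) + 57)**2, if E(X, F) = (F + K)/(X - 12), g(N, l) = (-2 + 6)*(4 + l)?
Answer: 27889/9 ≈ 3098.8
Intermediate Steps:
K = 24 (K = -6*(-4) = 24)
g(N, l) = 16 + 4*l (g(N, l) = 4*(4 + l) = 16 + 4*l)
E(X, F) = (24 + F)/(-12 + X) (E(X, F) = (F + 24)/(X - 12) = (24 + F)/(-12 + X))
(E(g(-1, -4), -8) + 57)**2 = ((24 - 8)/(-12 + (16 + 4*(-4))) + 57)**2 = (16/(-12 + (16 - 16)) + 57)**2 = (16/(-12 + 0) + 57)**2 = (16/(-12) + 57)**2 = (-1/12*16 + 57)**2 = (-4/3 + 57)**2 = (167/3)**2 = 27889/9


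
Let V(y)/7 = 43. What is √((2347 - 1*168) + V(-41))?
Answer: 4*√155 ≈ 49.800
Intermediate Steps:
V(y) = 301 (V(y) = 7*43 = 301)
√((2347 - 1*168) + V(-41)) = √((2347 - 1*168) + 301) = √((2347 - 168) + 301) = √(2179 + 301) = √2480 = 4*√155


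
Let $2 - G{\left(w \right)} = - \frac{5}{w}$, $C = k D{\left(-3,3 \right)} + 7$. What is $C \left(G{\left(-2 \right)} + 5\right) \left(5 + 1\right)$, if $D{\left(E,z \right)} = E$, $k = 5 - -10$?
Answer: $-1026$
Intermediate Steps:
$k = 15$ ($k = 5 + 10 = 15$)
$C = -38$ ($C = 15 \left(-3\right) + 7 = -45 + 7 = -38$)
$G{\left(w \right)} = 2 + \frac{5}{w}$ ($G{\left(w \right)} = 2 - - \frac{5}{w} = 2 + \frac{5}{w}$)
$C \left(G{\left(-2 \right)} + 5\right) \left(5 + 1\right) = - 38 \left(\left(2 + \frac{5}{-2}\right) + 5\right) \left(5 + 1\right) = - 38 \left(\left(2 + 5 \left(- \frac{1}{2}\right)\right) + 5\right) 6 = - 38 \left(\left(2 - \frac{5}{2}\right) + 5\right) 6 = - 38 \left(- \frac{1}{2} + 5\right) 6 = - 38 \cdot \frac{9}{2} \cdot 6 = \left(-38\right) 27 = -1026$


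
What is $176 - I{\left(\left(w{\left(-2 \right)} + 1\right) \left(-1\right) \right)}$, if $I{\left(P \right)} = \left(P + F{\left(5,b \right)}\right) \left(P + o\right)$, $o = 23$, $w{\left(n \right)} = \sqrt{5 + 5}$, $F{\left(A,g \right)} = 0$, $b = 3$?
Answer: $188 + 21 \sqrt{10} \approx 254.41$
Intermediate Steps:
$w{\left(n \right)} = \sqrt{10}$
$I{\left(P \right)} = P \left(23 + P\right)$ ($I{\left(P \right)} = \left(P + 0\right) \left(P + 23\right) = P \left(23 + P\right)$)
$176 - I{\left(\left(w{\left(-2 \right)} + 1\right) \left(-1\right) \right)} = 176 - \left(\sqrt{10} + 1\right) \left(-1\right) \left(23 + \left(\sqrt{10} + 1\right) \left(-1\right)\right) = 176 - \left(1 + \sqrt{10}\right) \left(-1\right) \left(23 + \left(1 + \sqrt{10}\right) \left(-1\right)\right) = 176 - \left(-1 - \sqrt{10}\right) \left(23 - \left(1 + \sqrt{10}\right)\right) = 176 - \left(-1 - \sqrt{10}\right) \left(22 - \sqrt{10}\right)$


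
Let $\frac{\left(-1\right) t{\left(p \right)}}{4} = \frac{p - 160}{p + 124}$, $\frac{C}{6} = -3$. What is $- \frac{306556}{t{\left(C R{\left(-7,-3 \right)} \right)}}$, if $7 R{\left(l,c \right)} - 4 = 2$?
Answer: $- \frac{14561410}{307} \approx -47431.0$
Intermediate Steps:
$C = -18$ ($C = 6 \left(-3\right) = -18$)
$R{\left(l,c \right)} = \frac{6}{7}$ ($R{\left(l,c \right)} = \frac{4}{7} + \frac{1}{7} \cdot 2 = \frac{4}{7} + \frac{2}{7} = \frac{6}{7}$)
$t{\left(p \right)} = - \frac{4 \left(-160 + p\right)}{124 + p}$ ($t{\left(p \right)} = - 4 \frac{p - 160}{p + 124} = - 4 \frac{-160 + p}{124 + p} = - \frac{4 \left(-160 + p\right)}{124 + p}$)
$- \frac{306556}{t{\left(C R{\left(-7,-3 \right)} \right)}} = - \frac{306556}{4 \frac{1}{124 - \frac{108}{7}} \left(160 - \left(-18\right) \frac{6}{7}\right)} = - \frac{306556}{4 \frac{1}{124 - \frac{108}{7}} \left(160 - - \frac{108}{7}\right)} = - \frac{306556}{4 \frac{1}{\frac{760}{7}} \left(160 + \frac{108}{7}\right)} = - \frac{306556}{4 \cdot \frac{7}{760} \cdot \frac{1228}{7}} = - \frac{306556}{\frac{614}{95}} = \left(-306556\right) \frac{95}{614} = - \frac{14561410}{307}$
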